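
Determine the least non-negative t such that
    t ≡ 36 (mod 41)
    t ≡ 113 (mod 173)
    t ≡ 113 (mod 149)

77444

From t ≡ 36 (mod 41) write t = 36 + 41s. Substituting into t ≡ 113 (mod 173) gives 41s ≡ 77 (mod 173), and since 41⁻¹ ≡ 38 (mod 173), s ≡ 158. Hence t ≡ 36 + 41·158 = 6514 (mod 7093).
From t ≡ 6514 (mod 7093) write t = 6514 + 7093s. Substituting into t ≡ 113 (mod 149) gives 7093s ≡ 6 (mod 149), and since 90⁻¹ ≡ 101 (mod 149), s ≡ 10. Hence t ≡ 6514 + 7093·10 = 77444 (mod 1056857).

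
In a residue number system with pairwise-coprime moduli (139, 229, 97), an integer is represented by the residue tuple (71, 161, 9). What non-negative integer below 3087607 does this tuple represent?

986693

Combine the congruences pairwise.
From x ≡ 71 (mod 139) write x = 71 + 139t. Substituting into x ≡ 161 (mod 229) gives 139t ≡ 90 (mod 229), and since 139⁻¹ ≡ 201 (mod 229), t ≡ 228. Hence x ≡ 71 + 139·228 = 31763 (mod 31831).
From x ≡ 31763 (mod 31831) write x = 31763 + 31831t. Substituting into x ≡ 9 (mod 97) gives 31831t ≡ 62 (mod 97), and since 15⁻¹ ≡ 13 (mod 97), t ≡ 30. Hence x ≡ 31763 + 31831·30 = 986693 (mod 3087607).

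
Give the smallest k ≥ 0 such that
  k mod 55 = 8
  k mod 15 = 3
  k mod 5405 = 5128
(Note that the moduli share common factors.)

42963

gcd(55, 15) = 5 and 5 | (3 − 8), so the pair is consistent; merging gives k ≡ 63 (mod 165), where 165 = lcm(55, 15).
gcd(165, 5405) = 5 and 5 | (5128 − 63), so the pair is consistent; merging gives k ≡ 42963 (mod 178365), where 178365 = lcm(165, 5405).
The solution is unique modulo lcm(55, 15, 5405) = 178365.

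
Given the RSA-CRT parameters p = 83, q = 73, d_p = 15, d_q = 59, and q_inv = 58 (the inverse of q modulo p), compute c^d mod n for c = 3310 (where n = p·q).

2213

m₁ = c^(d_p) mod p: c ≡ 73 (mod 83), and 73^15 mod 83 = 55.
m₂ = c^(d_q) mod q: c ≡ 25 (mod 73), and 25^59 mod 73 = 23.
h = q_inv·(m₁ − m₂) mod p = 58·(55 − 23) mod 83 = 30.
m = m₂ + h·q = 23 + 30·73 = 2213.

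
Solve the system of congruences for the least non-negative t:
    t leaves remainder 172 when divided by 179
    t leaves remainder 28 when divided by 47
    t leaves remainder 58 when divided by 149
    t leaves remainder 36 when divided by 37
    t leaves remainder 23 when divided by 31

The moduli are pairwise coprime; N = 179·47·149·37·31 = 1437806939.
N/179 = 8032441; 8032441 ≡ 174 (mod 179); 174·143 ≡ 1, so inverse 143.
N/47 = 30591637; 30591637 ≡ 42 (mod 47); 42·28 ≡ 1, so inverse 28.
N/149 = 9649711; 9649711 ≡ 24 (mod 149); 24·118 ≡ 1, so inverse 118.
N/37 = 38859647; 38859647 ≡ 27 (mod 37); 27·11 ≡ 1, so inverse 11.
N/31 = 46380869; 46380869 ≡ 2 (mod 31); 2·16 ≡ 1, so inverse 16.
t ≡ 172·8032441·143 + 28·30591637·28 + 58·9649711·118 + 36·38859647·11 + 23·46380869·16 = 320048964332.
320048964332 mod 1437806939 = 855823874.

855823874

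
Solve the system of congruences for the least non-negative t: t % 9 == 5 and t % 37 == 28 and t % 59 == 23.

From t ≡ 5 (mod 9) write t = 5 + 9s. Substituting into t ≡ 28 (mod 37) gives 9s ≡ 23 (mod 37), and since 9⁻¹ ≡ 33 (mod 37), s ≡ 19. Hence t ≡ 5 + 9·19 = 176 (mod 333).
From t ≡ 176 (mod 333) write t = 176 + 333s. Substituting into t ≡ 23 (mod 59) gives 333s ≡ 24 (mod 59), and since 38⁻¹ ≡ 14 (mod 59), s ≡ 41. Hence t ≡ 176 + 333·41 = 13829 (mod 19647).

13829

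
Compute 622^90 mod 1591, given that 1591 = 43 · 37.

778

Mod 43: 622 ≡ 20; by Fermat, exponent reduces to 90 mod 42 = 6; 20^6 ≡ 4 (mod 43).
Mod 37: 622 ≡ 30; by Fermat, exponent reduces to 90 mod 36 = 18; 30^18 ≡ 1 (mod 37).
Combine by CRT: x ≡ 4 (mod 43), x ≡ 1 (mod 37) ⇒ x ≡ 778 (mod 1591).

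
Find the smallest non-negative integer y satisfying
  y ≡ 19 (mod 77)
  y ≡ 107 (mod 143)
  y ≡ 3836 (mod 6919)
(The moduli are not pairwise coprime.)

128378

gcd(77, 143) = 11 and 11 | (107 − 19), so the pair is consistent; merging gives y ≡ 250 (mod 1001), where 1001 = lcm(77, 143).
gcd(1001, 6919) = 11 and 11 | (3836 − 250), so the pair is consistent; merging gives y ≡ 128378 (mod 629629), where 629629 = lcm(1001, 6919).
The solution is unique modulo lcm(77, 143, 6919) = 629629.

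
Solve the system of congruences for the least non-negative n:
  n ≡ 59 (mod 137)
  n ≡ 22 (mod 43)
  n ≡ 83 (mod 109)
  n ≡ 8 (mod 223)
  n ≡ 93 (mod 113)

9863176278

From n ≡ 59 (mod 137) write n = 59 + 137t. Substituting into n ≡ 22 (mod 43) gives 137t ≡ 6 (mod 43), and since 8⁻¹ ≡ 27 (mod 43), t ≡ 33. Hence n ≡ 59 + 137·33 = 4580 (mod 5891).
From n ≡ 4580 (mod 5891) write n = 4580 + 5891t. Substituting into n ≡ 83 (mod 109) gives 5891t ≡ 81 (mod 109), and since 5⁻¹ ≡ 22 (mod 109), t ≡ 38. Hence n ≡ 4580 + 5891·38 = 228438 (mod 642119).
From n ≡ 228438 (mod 642119) write n = 228438 + 642119t. Substituting into n ≡ 8 (mod 223) gives 642119t ≡ 145 (mod 223), and since 102⁻¹ ≡ 129 (mod 223), t ≡ 196. Hence n ≡ 228438 + 642119·196 = 126083762 (mod 143192537).
From n ≡ 126083762 (mod 143192537) write n = 126083762 + 143192537t. Substituting into n ≡ 93 (mod 113) gives 143192537t ≡ 36 (mod 113), and since 67⁻¹ ≡ 27 (mod 113), t ≡ 68. Hence n ≡ 126083762 + 143192537·68 = 9863176278 (mod 16180756681).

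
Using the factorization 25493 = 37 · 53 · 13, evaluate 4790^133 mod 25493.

7052

Mod 37: 4790 ≡ 17; by Fermat, exponent reduces to 133 mod 36 = 25; 17^25 ≡ 22 (mod 37).
Mod 53: 4790 ≡ 20; by Fermat, exponent reduces to 133 mod 52 = 29; 20^29 ≡ 3 (mod 53).
Mod 13: 4790 ≡ 6; by Fermat, exponent reduces to 133 mod 12 = 1; 6^1 ≡ 6 (mod 13).
Combine by CRT: x ≡ 22 (mod 37), x ≡ 3 (mod 53), x ≡ 6 (mod 13) ⇒ x ≡ 7052 (mod 25493).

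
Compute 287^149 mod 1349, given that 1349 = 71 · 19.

868

Mod 71: 287 ≡ 3; by Fermat, exponent reduces to 149 mod 70 = 9; 3^9 ≡ 16 (mod 71).
Mod 19: 287 ≡ 2; by Fermat, exponent reduces to 149 mod 18 = 5; 2^5 ≡ 13 (mod 19).
Combine by CRT: x ≡ 16 (mod 71), x ≡ 13 (mod 19) ⇒ x ≡ 868 (mod 1349).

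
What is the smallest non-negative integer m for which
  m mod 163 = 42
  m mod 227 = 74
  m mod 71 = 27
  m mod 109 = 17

3792563

From m ≡ 42 (mod 163) write m = 42 + 163t. Substituting into m ≡ 74 (mod 227) gives 163t ≡ 32 (mod 227), and since 163⁻¹ ≡ 39 (mod 227), t ≡ 113. Hence m ≡ 42 + 163·113 = 18461 (mod 37001).
From m ≡ 18461 (mod 37001) write m = 18461 + 37001t. Substituting into m ≡ 27 (mod 71) gives 37001t ≡ 26 (mod 71), and since 10⁻¹ ≡ 64 (mod 71), t ≡ 31. Hence m ≡ 18461 + 37001·31 = 1165492 (mod 2627071).
From m ≡ 1165492 (mod 2627071) write m = 1165492 + 2627071t. Substituting into m ≡ 17 (mod 109) gives 2627071t ≡ 62 (mod 109), and since 62⁻¹ ≡ 51 (mod 109), t ≡ 1. Hence m ≡ 1165492 + 2627071·1 = 3792563 (mod 286350739).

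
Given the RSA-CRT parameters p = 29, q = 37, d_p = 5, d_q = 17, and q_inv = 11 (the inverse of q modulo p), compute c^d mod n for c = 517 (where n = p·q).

m₁ = c^(d_p) mod p: c ≡ 24 (mod 29), and 24^5 mod 29 = 7.
m₂ = c^(d_q) mod q: c ≡ 36 (mod 37), and 36^17 mod 37 = 36.
h = q_inv·(m₁ − m₂) mod p = 11·(7 − 36) mod 29 = 0.
m = m₂ + h·q = 36 + 0·37 = 36.

36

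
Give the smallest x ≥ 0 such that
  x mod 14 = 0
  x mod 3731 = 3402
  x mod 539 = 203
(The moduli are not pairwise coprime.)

48174

gcd(14, 3731) = 7 and 7 | (3402 − 0), so the pair is consistent; merging gives x ≡ 3402 (mod 7462), where 7462 = lcm(14, 3731).
gcd(7462, 539) = 7 and 7 | (203 − 3402), so the pair is consistent; merging gives x ≡ 48174 (mod 574574), where 574574 = lcm(7462, 539).
The solution is unique modulo lcm(14, 3731, 539) = 574574.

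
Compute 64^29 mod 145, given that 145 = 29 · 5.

Mod 29: 64 ≡ 6; by Fermat, exponent reduces to 29 mod 28 = 1; 6^1 ≡ 6 (mod 29).
Mod 5: 64 ≡ 4; by Fermat, exponent reduces to 29 mod 4 = 1; 4^1 ≡ 4 (mod 5).
Combine by CRT: x ≡ 6 (mod 29), x ≡ 4 (mod 5) ⇒ x ≡ 64 (mod 145).

64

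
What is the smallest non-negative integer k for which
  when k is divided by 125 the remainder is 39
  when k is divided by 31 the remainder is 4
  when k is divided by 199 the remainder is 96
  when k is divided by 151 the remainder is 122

The moduli are pairwise coprime; N = 125·31·199·151 = 116439875.
N/125 = 931519; 931519 ≡ 19 (mod 125); 19·79 ≡ 1, so inverse 79.
N/31 = 3756125; 3756125 ≡ 10 (mod 31); 10·28 ≡ 1, so inverse 28.
N/199 = 585125; 585125 ≡ 65 (mod 199); 65·49 ≡ 1, so inverse 49.
N/151 = 771125; 771125 ≡ 119 (mod 151); 119·33 ≡ 1, so inverse 33.
k ≡ 39·931519·79 + 4·3756125·28 + 96·585125·49 + 122·771125·33 = 9147673289.
9147673289 mod 116439875 = 65363039.

65363039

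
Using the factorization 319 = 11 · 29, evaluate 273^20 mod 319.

Mod 11: 273 ≡ 9; since 10 | 20, by Fermat 9^20 ≡ 1 (mod 11).
Mod 29: 273 ≡ 12; 12^20 ≡ 1 (mod 29).
Combine by CRT: x ≡ 1 (mod 11), x ≡ 1 (mod 29) ⇒ x ≡ 1 (mod 319).

1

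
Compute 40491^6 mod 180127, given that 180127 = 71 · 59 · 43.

Mod 71: 40491 ≡ 21; 21^6 ≡ 38 (mod 71).
Mod 59: 40491 ≡ 17; 17^6 ≡ 20 (mod 59).
Mod 43: 40491 ≡ 28; 28^6 ≡ 11 (mod 43).
Combine by CRT: x ≡ 38 (mod 71), x ≡ 20 (mod 59), x ≡ 11 (mod 43) ⇒ x ≡ 123507 (mod 180127).

123507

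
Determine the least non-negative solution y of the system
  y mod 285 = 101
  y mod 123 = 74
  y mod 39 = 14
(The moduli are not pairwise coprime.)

Combine the congruences pairwise.
gcd(285, 123) = 3 and 3 | (74 − 101), so the pair is consistent; merging gives y ≡ 9791 (mod 11685), where 11685 = lcm(285, 123).
gcd(11685, 39) = 3 and 3 | (14 − 9791), so the pair is consistent; merging gives y ≡ 91586 (mod 151905), where 151905 = lcm(11685, 39).
The solution is unique modulo lcm(285, 123, 39) = 151905.

91586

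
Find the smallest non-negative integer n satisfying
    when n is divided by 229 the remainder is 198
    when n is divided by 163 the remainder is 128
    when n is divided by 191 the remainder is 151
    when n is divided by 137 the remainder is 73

From n ≡ 198 (mod 229) write n = 198 + 229t. Substituting into n ≡ 128 (mod 163) gives 229t ≡ 93 (mod 163), and since 66⁻¹ ≡ 42 (mod 163), t ≡ 157. Hence n ≡ 198 + 229·157 = 36151 (mod 37327).
From n ≡ 36151 (mod 37327) write n = 36151 + 37327t. Substituting into n ≡ 151 (mod 191) gives 37327t ≡ 99 (mod 191), and since 82⁻¹ ≡ 7 (mod 191), t ≡ 120. Hence n ≡ 36151 + 37327·120 = 4515391 (mod 7129457).
From n ≡ 4515391 (mod 7129457) write n = 4515391 + 7129457t. Substituting into n ≡ 73 (mod 137) gives 7129457t ≡ 65 (mod 137), and since 114⁻¹ ≡ 131 (mod 137), t ≡ 21. Hence n ≡ 4515391 + 7129457·21 = 154233988 (mod 976735609).

154233988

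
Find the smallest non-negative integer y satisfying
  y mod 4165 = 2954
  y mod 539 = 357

gcd(4165, 539) = 49 and 49 | (357 − 2954), so the pair is consistent; merging gives y ≡ 15449 (mod 45815), where 45815 = lcm(4165, 539).
The solution is unique modulo lcm(4165, 539) = 45815.

15449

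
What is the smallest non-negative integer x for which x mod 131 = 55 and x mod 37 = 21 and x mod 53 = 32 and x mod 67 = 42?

10828515

From x ≡ 55 (mod 131) write x = 55 + 131t. Substituting into x ≡ 21 (mod 37) gives 131t ≡ 3 (mod 37), and since 20⁻¹ ≡ 13 (mod 37), t ≡ 2. Hence x ≡ 55 + 131·2 = 317 (mod 4847).
From x ≡ 317 (mod 4847) write x = 317 + 4847t. Substituting into x ≡ 32 (mod 53) gives 4847t ≡ 33 (mod 53), and since 24⁻¹ ≡ 42 (mod 53), t ≡ 8. Hence x ≡ 317 + 4847·8 = 39093 (mod 256891).
From x ≡ 39093 (mod 256891) write x = 39093 + 256891t. Substituting into x ≡ 42 (mod 67) gives 256891t ≡ 10 (mod 67), and since 13⁻¹ ≡ 31 (mod 67), t ≡ 42. Hence x ≡ 39093 + 256891·42 = 10828515 (mod 17211697).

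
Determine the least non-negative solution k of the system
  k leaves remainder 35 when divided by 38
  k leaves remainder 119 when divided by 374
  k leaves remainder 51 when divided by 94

47991

Combine the congruences pairwise.
gcd(38, 374) = 2 and 2 | (119 − 35), so the pair is consistent; merging gives k ≡ 5355 (mod 7106), where 7106 = lcm(38, 374).
gcd(7106, 94) = 2 and 2 | (51 − 5355), so the pair is consistent; merging gives k ≡ 47991 (mod 333982), where 333982 = lcm(7106, 94).
The solution is unique modulo lcm(38, 374, 94) = 333982.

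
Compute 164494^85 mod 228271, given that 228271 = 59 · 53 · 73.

196278

Mod 59: 164494 ≡ 2; by Fermat, exponent reduces to 85 mod 58 = 27; 2^27 ≡ 44 (mod 59).
Mod 53: 164494 ≡ 35; by Fermat, exponent reduces to 85 mod 52 = 33; 35^33 ≡ 19 (mod 53).
Mod 73: 164494 ≡ 25; by Fermat, exponent reduces to 85 mod 72 = 13; 25^13 ≡ 54 (mod 73).
Combine by CRT: x ≡ 44 (mod 59), x ≡ 19 (mod 53), x ≡ 54 (mod 73) ⇒ x ≡ 196278 (mod 228271).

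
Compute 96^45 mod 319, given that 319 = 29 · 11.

Mod 29: 96 ≡ 9; by Fermat, exponent reduces to 45 mod 28 = 17; 9^17 ≡ 4 (mod 29).
Mod 11: 96 ≡ 8; by Fermat, exponent reduces to 45 mod 10 = 5; 8^5 ≡ 10 (mod 11).
Combine by CRT: x ≡ 4 (mod 29), x ≡ 10 (mod 11) ⇒ x ≡ 120 (mod 319).

120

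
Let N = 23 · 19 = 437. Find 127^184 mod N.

422

Mod 23: 127 ≡ 12; by Fermat, exponent reduces to 184 mod 22 = 8; 12^8 ≡ 8 (mod 23).
Mod 19: 127 ≡ 13; by Fermat, exponent reduces to 184 mod 18 = 4; 13^4 ≡ 4 (mod 19).
Combine by CRT: x ≡ 8 (mod 23), x ≡ 4 (mod 19) ⇒ x ≡ 422 (mod 437).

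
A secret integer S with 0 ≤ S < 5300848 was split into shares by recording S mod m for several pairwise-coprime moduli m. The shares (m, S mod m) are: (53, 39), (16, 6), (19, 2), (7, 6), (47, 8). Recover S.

From S ≡ 39 (mod 53) write S = 39 + 53t. Substituting into S ≡ 6 (mod 16) gives 53t ≡ 15 (mod 16), and since 5⁻¹ ≡ 13 (mod 16), t ≡ 3. Hence S ≡ 39 + 53·3 = 198 (mod 848).
From S ≡ 198 (mod 848) write S = 198 + 848t. Substituting into S ≡ 2 (mod 19) gives 848t ≡ 13 (mod 19), and since 12⁻¹ ≡ 8 (mod 19), t ≡ 9. Hence S ≡ 198 + 848·9 = 7830 (mod 16112).
From S ≡ 7830 (mod 16112) write S = 7830 + 16112t. Substituting into S ≡ 6 (mod 7) gives 16112t ≡ 2 (mod 7), and since 5⁻¹ ≡ 3 (mod 7), t ≡ 6. Hence S ≡ 7830 + 16112·6 = 104502 (mod 112784).
From S ≡ 104502 (mod 112784) write S = 104502 + 112784t. Substituting into S ≡ 8 (mod 47) gives 112784t ≡ 34 (mod 47), and since 31⁻¹ ≡ 44 (mod 47), t ≡ 39. Hence S ≡ 104502 + 112784·39 = 4503078 (mod 5300848).

4503078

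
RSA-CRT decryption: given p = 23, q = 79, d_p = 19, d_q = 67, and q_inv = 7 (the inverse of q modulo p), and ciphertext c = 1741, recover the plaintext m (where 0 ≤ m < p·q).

978

m₁ = c^(d_p) mod p: c ≡ 16 (mod 23), and 16^19 mod 23 = 12.
m₂ = c^(d_q) mod q: c ≡ 3 (mod 79), and 3^67 mod 79 = 30.
h = q_inv·(m₁ − m₂) mod p = 7·(12 − 30) mod 23 = 12.
m = m₂ + h·q = 30 + 12·79 = 978.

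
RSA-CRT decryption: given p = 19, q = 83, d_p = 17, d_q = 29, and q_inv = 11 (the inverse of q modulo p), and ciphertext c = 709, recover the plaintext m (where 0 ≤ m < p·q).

643

m₁ = c^(d_p) mod p: c ≡ 6 (mod 19), and 6^17 mod 19 = 16.
m₂ = c^(d_q) mod q: c ≡ 45 (mod 83), and 45^29 mod 83 = 62.
h = q_inv·(m₁ − m₂) mod p = 11·(16 − 62) mod 19 = 7.
m = m₂ + h·q = 62 + 7·83 = 643.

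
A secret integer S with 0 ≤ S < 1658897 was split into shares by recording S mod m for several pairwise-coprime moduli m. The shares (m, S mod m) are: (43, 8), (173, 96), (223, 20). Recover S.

646943

Combine the congruences pairwise.
From S ≡ 8 (mod 43) write S = 8 + 43t. Substituting into S ≡ 96 (mod 173) gives 43t ≡ 88 (mod 173), and since 43⁻¹ ≡ 169 (mod 173), t ≡ 167. Hence S ≡ 8 + 43·167 = 7189 (mod 7439).
From S ≡ 7189 (mod 7439) write S = 7189 + 7439t. Substituting into S ≡ 20 (mod 223) gives 7439t ≡ 190 (mod 223), and since 80⁻¹ ≡ 92 (mod 223), t ≡ 86. Hence S ≡ 7189 + 7439·86 = 646943 (mod 1658897).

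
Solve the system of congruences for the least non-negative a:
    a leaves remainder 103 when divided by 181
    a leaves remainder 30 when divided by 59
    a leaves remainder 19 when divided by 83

The moduli are pairwise coprime; N = 181·59·83 = 886357.
N/181 = 4897; 4897 ≡ 10 (mod 181); 10·163 ≡ 1, so inverse 163.
N/59 = 15023; 15023 ≡ 37 (mod 59); 37·8 ≡ 1, so inverse 8.
N/83 = 10679; 10679 ≡ 55 (mod 83); 55·80 ≡ 1, so inverse 80.
a ≡ 103·4897·163 + 30·15023·8 + 19·10679·80 = 102053333.
102053333 mod 886357 = 122278.

122278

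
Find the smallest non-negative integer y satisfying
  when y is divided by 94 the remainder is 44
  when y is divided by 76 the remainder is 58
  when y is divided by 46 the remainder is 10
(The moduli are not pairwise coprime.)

gcd(94, 76) = 2 and 2 | (58 − 44), so the pair is consistent; merging gives y ≡ 514 (mod 3572), where 3572 = lcm(94, 76).
gcd(3572, 46) = 2 and 2 | (10 − 514), so the pair is consistent; merging gives y ≡ 71954 (mod 82156), where 82156 = lcm(3572, 46).
The solution is unique modulo lcm(94, 76, 46) = 82156.

71954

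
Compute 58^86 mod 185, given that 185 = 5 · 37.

144

Mod 5: 58 ≡ 3; by Fermat, exponent reduces to 86 mod 4 = 2; 3^2 ≡ 4 (mod 5).
Mod 37: 58 ≡ 21; by Fermat, exponent reduces to 86 mod 36 = 14; 21^14 ≡ 33 (mod 37).
Combine by CRT: x ≡ 4 (mod 5), x ≡ 33 (mod 37) ⇒ x ≡ 144 (mod 185).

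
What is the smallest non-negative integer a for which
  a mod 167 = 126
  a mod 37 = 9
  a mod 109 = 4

171134

The moduli are pairwise coprime; N = 167·37·109 = 673511.
N/167 = 4033; 4033 ≡ 25 (mod 167); 25·147 ≡ 1, so inverse 147.
N/37 = 18203; 18203 ≡ 36 (mod 37); 36·36 ≡ 1, so inverse 36.
N/109 = 6179; 6179 ≡ 75 (mod 109); 75·16 ≡ 1, so inverse 16.
a ≡ 126·4033·147 + 9·18203·36 + 4·6179·16 = 80992454.
80992454 mod 673511 = 171134.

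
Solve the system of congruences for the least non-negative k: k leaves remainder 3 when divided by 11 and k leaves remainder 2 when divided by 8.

58

From k ≡ 3 (mod 11) write k = 3 + 11t. Substituting into k ≡ 2 (mod 8) gives 11t ≡ 7 (mod 8), and since 3⁻¹ ≡ 3 (mod 8), t ≡ 5. Hence k ≡ 3 + 11·5 = 58 (mod 88).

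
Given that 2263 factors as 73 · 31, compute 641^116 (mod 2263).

Mod 73: 641 ≡ 57; by Fermat, exponent reduces to 116 mod 72 = 44; 57^44 ≡ 32 (mod 73).
Mod 31: 641 ≡ 21; by Fermat, exponent reduces to 116 mod 30 = 26; 21^26 ≡ 19 (mod 31).
Combine by CRT: x ≡ 32 (mod 73), x ≡ 19 (mod 31) ⇒ x ≡ 2003 (mod 2263).

2003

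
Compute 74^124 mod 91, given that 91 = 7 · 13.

74

Mod 7: 74 ≡ 4; by Fermat, exponent reduces to 124 mod 6 = 4; 4^4 ≡ 4 (mod 7).
Mod 13: 74 ≡ 9; by Fermat, exponent reduces to 124 mod 12 = 4; 9^4 ≡ 9 (mod 13).
Combine by CRT: x ≡ 4 (mod 7), x ≡ 9 (mod 13) ⇒ x ≡ 74 (mod 91).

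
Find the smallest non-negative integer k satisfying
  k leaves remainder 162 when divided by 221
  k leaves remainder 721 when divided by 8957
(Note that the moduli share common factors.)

144033

Combine the congruences pairwise.
gcd(221, 8957) = 13 and 13 | (721 − 162), so the pair is consistent; merging gives k ≡ 144033 (mod 152269), where 152269 = lcm(221, 8957).
The solution is unique modulo lcm(221, 8957) = 152269.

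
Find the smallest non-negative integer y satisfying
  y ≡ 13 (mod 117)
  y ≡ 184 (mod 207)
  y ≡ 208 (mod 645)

444613

gcd(117, 207) = 9 and 9 | (184 − 13), so the pair is consistent; merging gives y ≡ 598 (mod 2691), where 2691 = lcm(117, 207).
gcd(2691, 645) = 3 and 3 | (208 − 598), so the pair is consistent; merging gives y ≡ 444613 (mod 578565), where 578565 = lcm(2691, 645).
The solution is unique modulo lcm(117, 207, 645) = 578565.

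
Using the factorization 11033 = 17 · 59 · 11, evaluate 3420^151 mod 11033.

Mod 17: 3420 ≡ 3; by Fermat, exponent reduces to 151 mod 16 = 7; 3^7 ≡ 11 (mod 17).
Mod 59: 3420 ≡ 57; by Fermat, exponent reduces to 151 mod 58 = 35; 57^35 ≡ 5 (mod 59).
Mod 11: 3420 ≡ 10; by Fermat, exponent reduces to 151 mod 10 = 1; 10^1 ≡ 10 (mod 11).
Combine by CRT: x ≡ 11 (mod 17), x ≡ 5 (mod 59), x ≡ 10 (mod 11) ⇒ x ≡ 9327 (mod 11033).

9327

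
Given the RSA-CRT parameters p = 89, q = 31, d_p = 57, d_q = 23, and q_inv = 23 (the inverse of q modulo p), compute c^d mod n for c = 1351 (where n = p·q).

m₁ = c^(d_p) mod p: c ≡ 16 (mod 89), and 16^57 mod 89 = 78.
m₂ = c^(d_q) mod q: c ≡ 18 (mod 31), and 18^23 mod 31 = 7.
h = q_inv·(m₁ − m₂) mod p = 23·(78 − 7) mod 89 = 31.
m = m₂ + h·q = 7 + 31·31 = 968.

968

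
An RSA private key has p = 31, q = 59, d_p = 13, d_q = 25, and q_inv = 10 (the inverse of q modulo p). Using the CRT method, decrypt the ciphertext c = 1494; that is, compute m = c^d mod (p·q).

1587

m₁ = c^(d_p) mod p: c ≡ 6 (mod 31), and 6^13 mod 31 = 6.
m₂ = c^(d_q) mod q: c ≡ 19 (mod 59), and 19^25 mod 59 = 53.
h = q_inv·(m₁ − m₂) mod p = 10·(6 − 53) mod 31 = 26.
m = m₂ + h·q = 53 + 26·59 = 1587.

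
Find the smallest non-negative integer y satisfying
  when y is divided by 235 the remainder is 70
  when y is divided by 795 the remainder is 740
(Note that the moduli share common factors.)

3125

gcd(235, 795) = 5 and 5 | (740 − 70), so the pair is consistent; merging gives y ≡ 3125 (mod 37365), where 37365 = lcm(235, 795).
The solution is unique modulo lcm(235, 795) = 37365.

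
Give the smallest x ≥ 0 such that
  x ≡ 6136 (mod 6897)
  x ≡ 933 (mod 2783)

gcd(6897, 2783) = 121 and 121 | (933 − 6136), so the pair is consistent; merging gives x ≡ 123385 (mod 158631), where 158631 = lcm(6897, 2783).
The solution is unique modulo lcm(6897, 2783) = 158631.

123385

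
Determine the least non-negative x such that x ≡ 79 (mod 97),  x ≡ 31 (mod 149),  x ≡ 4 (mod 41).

258099

From x ≡ 79 (mod 97) write x = 79 + 97t. Substituting into x ≡ 31 (mod 149) gives 97t ≡ 101 (mod 149), and since 97⁻¹ ≡ 106 (mod 149), t ≡ 127. Hence x ≡ 79 + 97·127 = 12398 (mod 14453).
From x ≡ 12398 (mod 14453) write x = 12398 + 14453t. Substituting into x ≡ 4 (mod 41) gives 14453t ≡ 29 (mod 41), and since 21⁻¹ ≡ 2 (mod 41), t ≡ 17. Hence x ≡ 12398 + 14453·17 = 258099 (mod 592573).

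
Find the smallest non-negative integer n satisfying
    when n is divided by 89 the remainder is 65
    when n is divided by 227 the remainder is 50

7541

Combine the congruences pairwise.
From n ≡ 65 (mod 89) write n = 65 + 89t. Substituting into n ≡ 50 (mod 227) gives 89t ≡ 212 (mod 227), and since 89⁻¹ ≡ 176 (mod 227), t ≡ 84. Hence n ≡ 65 + 89·84 = 7541 (mod 20203).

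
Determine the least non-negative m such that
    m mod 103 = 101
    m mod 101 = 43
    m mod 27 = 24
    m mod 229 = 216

38540229

The moduli are pairwise coprime; N = 103·101·27·229 = 64321749.
N/103 = 624483; 624483 ≡ 97 (mod 103); 97·17 ≡ 1, so inverse 17.
N/101 = 636849; 636849 ≡ 44 (mod 101); 44·62 ≡ 1, so inverse 62.
N/27 = 2382287; 2382287 ≡ 23 (mod 27); 23·20 ≡ 1, so inverse 20.
N/229 = 280881; 280881 ≡ 127 (mod 229); 127·110 ≡ 1, so inverse 110.
m ≡ 101·624483·17 + 43·636849·62 + 24·2382287·20 + 216·280881·110 = 10587307065.
10587307065 mod 64321749 = 38540229.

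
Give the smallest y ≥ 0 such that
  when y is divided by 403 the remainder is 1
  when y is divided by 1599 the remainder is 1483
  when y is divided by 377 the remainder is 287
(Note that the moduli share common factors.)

729028

Combine the congruences pairwise.
gcd(403, 1599) = 13 and 13 | (1483 − 1), so the pair is consistent; merging gives y ≡ 35062 (mod 49569), where 49569 = lcm(403, 1599).
gcd(49569, 377) = 13 and 13 | (287 − 35062), so the pair is consistent; merging gives y ≡ 729028 (mod 1437501), where 1437501 = lcm(49569, 377).
The solution is unique modulo lcm(403, 1599, 377) = 1437501.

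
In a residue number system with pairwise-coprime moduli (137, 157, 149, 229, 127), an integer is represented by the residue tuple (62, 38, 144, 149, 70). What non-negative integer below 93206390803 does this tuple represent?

71979812803

The moduli are pairwise coprime; N = 137·157·149·229·127 = 93206390803.
N/137 = 680338619; 680338619 ≡ 44 (mod 137); 44·109 ≡ 1, so inverse 109.
N/157 = 593671279; 593671279 ≡ 114 (mod 157); 114·73 ≡ 1, so inverse 73.
N/149 = 625546247; 625546247 ≡ 143 (mod 149); 143·124 ≡ 1, so inverse 124.
N/229 = 407014807; 407014807 ≡ 54 (mod 229); 54·123 ≡ 1, so inverse 123.
N/127 = 733908589; 733908589 ≡ 100 (mod 127); 100·47 ≡ 1, so inverse 47.
x ≡ 62·680338619·109 + 38·593671279·73 + 144·625546247·124 + 149·407014807·123 + 70·733908589·47 = 27288245927279.
27288245927279 mod 93206390803 = 71979812803.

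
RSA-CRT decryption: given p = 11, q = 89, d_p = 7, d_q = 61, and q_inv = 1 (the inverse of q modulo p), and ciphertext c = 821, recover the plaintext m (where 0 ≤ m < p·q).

160

m₁ = c^(d_p) mod p: c ≡ 7 (mod 11), and 7^7 mod 11 = 6.
m₂ = c^(d_q) mod q: c ≡ 20 (mod 89), and 20^61 mod 89 = 71.
h = q_inv·(m₁ − m₂) mod p = 1·(6 − 71) mod 11 = 1.
m = m₂ + h·q = 71 + 1·89 = 160.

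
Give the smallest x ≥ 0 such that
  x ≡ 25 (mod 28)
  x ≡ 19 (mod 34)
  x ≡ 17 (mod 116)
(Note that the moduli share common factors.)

gcd(28, 34) = 2 and 2 | (19 − 25), so the pair is consistent; merging gives x ≡ 53 (mod 476), where 476 = lcm(28, 34).
gcd(476, 116) = 4 and 4 | (17 − 53), so the pair is consistent; merging gives x ≡ 12429 (mod 13804), where 13804 = lcm(476, 116).
The solution is unique modulo lcm(28, 34, 116) = 13804.

12429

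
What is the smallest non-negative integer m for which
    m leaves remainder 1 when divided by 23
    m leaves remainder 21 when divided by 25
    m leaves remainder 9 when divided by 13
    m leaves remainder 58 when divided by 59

From m ≡ 1 (mod 23) write m = 1 + 23t. Substituting into m ≡ 21 (mod 25) gives 23t ≡ 20 (mod 25), and since 23⁻¹ ≡ 12 (mod 25), t ≡ 15. Hence m ≡ 1 + 23·15 = 346 (mod 575).
From m ≡ 346 (mod 575) write m = 346 + 575t. Substituting into m ≡ 9 (mod 13) gives 575t ≡ 1 (mod 13), and since 3⁻¹ ≡ 9 (mod 13), t ≡ 9. Hence m ≡ 346 + 575·9 = 5521 (mod 7475).
From m ≡ 5521 (mod 7475) write m = 5521 + 7475t. Substituting into m ≡ 58 (mod 59) gives 7475t ≡ 24 (mod 59), and since 41⁻¹ ≡ 36 (mod 59), t ≡ 38. Hence m ≡ 5521 + 7475·38 = 289571 (mod 441025).

289571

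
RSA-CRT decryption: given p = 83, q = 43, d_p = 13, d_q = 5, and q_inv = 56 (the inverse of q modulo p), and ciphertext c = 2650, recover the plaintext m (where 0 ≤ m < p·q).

1226

m₁ = c^(d_p) mod p: c ≡ 77 (mod 83), and 77^13 mod 83 = 64.
m₂ = c^(d_q) mod q: c ≡ 27 (mod 43), and 27^5 mod 43 = 22.
h = q_inv·(m₁ − m₂) mod p = 56·(64 − 22) mod 83 = 28.
m = m₂ + h·q = 22 + 28·43 = 1226.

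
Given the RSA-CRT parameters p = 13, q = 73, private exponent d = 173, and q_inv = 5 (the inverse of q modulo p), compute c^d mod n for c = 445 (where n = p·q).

d_p = d mod (p−1) = 173 mod 12 = 5; d_q = d mod (q−1) = 29.
m₁ = c^(d_p) mod p: c ≡ 3 (mod 13), and 3^5 mod 13 = 9.
m₂ = c^(d_q) mod q: c ≡ 7 (mod 73), and 7^29 mod 73 = 17.
h = q_inv·(m₁ − m₂) mod p = 5·(9 − 17) mod 13 = 12.
m = m₂ + h·q = 17 + 12·73 = 893.

893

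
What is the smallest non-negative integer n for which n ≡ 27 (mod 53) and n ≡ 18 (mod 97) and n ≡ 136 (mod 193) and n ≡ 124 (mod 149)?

The moduli are pairwise coprime; M = 53·97·193·149 = 147839737.
M/53 = 2789429; 2789429 ≡ 39 (mod 53); 39·34 ≡ 1, so inverse 34.
M/97 = 1524121; 1524121 ≡ 57 (mod 97); 57·80 ≡ 1, so inverse 80.
M/193 = 766009; 766009 ≡ 185 (mod 193); 185·24 ≡ 1, so inverse 24.
M/149 = 992213; 992213 ≡ 22 (mod 149); 22·61 ≡ 1, so inverse 61.
n ≡ 27·2789429·34 + 18·1524121·80 + 136·766009·24 + 124·992213·61 = 14760782570.
14760782570 mod 147839737 = 124648607.

124648607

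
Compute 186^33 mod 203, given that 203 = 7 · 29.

99

Mod 7: 186 ≡ 4; by Fermat, exponent reduces to 33 mod 6 = 3; 4^3 ≡ 1 (mod 7).
Mod 29: 186 ≡ 12; by Fermat, exponent reduces to 33 mod 28 = 5; 12^5 ≡ 12 (mod 29).
Combine by CRT: x ≡ 1 (mod 7), x ≡ 12 (mod 29) ⇒ x ≡ 99 (mod 203).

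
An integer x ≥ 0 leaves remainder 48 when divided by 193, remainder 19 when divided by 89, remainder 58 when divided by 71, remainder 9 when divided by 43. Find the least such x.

From x ≡ 48 (mod 193) write x = 48 + 193t. Substituting into x ≡ 19 (mod 89) gives 193t ≡ 60 (mod 89), and since 15⁻¹ ≡ 6 (mod 89), t ≡ 4. Hence x ≡ 48 + 193·4 = 820 (mod 17177).
From x ≡ 820 (mod 17177) write x = 820 + 17177t. Substituting into x ≡ 58 (mod 71) gives 17177t ≡ 19 (mod 71), and since 66⁻¹ ≡ 14 (mod 71), t ≡ 53. Hence x ≡ 820 + 17177·53 = 911201 (mod 1219567).
From x ≡ 911201 (mod 1219567) write x = 911201 + 1219567t. Substituting into x ≡ 9 (mod 43) gives 1219567t ≡ 21 (mod 43), and since 1⁻¹ ≡ 1 (mod 43), t ≡ 21. Hence x ≡ 911201 + 1219567·21 = 26522108 (mod 52441381).

26522108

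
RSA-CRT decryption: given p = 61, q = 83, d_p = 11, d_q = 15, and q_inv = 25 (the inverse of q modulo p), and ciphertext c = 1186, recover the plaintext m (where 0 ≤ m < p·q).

m₁ = c^(d_p) mod p: c ≡ 27 (mod 61), and 27^11 mod 61 = 27.
m₂ = c^(d_q) mod q: c ≡ 24 (mod 83), and 24^15 mod 83 = 53.
h = q_inv·(m₁ − m₂) mod p = 25·(27 − 53) mod 61 = 21.
m = m₂ + h·q = 53 + 21·83 = 1796.

1796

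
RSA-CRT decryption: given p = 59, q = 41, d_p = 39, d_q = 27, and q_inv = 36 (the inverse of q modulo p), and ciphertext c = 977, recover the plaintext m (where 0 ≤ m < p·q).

m₁ = c^(d_p) mod p: c ≡ 33 (mod 59), and 33^39 mod 59 = 11.
m₂ = c^(d_q) mod q: c ≡ 34 (mod 41), and 34^27 mod 41 = 17.
h = q_inv·(m₁ − m₂) mod p = 36·(11 − 17) mod 59 = 20.
m = m₂ + h·q = 17 + 20·41 = 837.

837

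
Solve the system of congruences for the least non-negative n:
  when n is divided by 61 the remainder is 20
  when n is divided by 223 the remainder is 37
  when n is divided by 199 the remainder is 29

From n ≡ 20 (mod 61) write n = 20 + 61t. Substituting into n ≡ 37 (mod 223) gives 61t ≡ 17 (mod 223), and since 61⁻¹ ≡ 117 (mod 223), t ≡ 205. Hence n ≡ 20 + 61·205 = 12525 (mod 13603).
From n ≡ 12525 (mod 13603) write n = 12525 + 13603t. Substituting into n ≡ 29 (mod 199) gives 13603t ≡ 41 (mod 199), and since 71⁻¹ ≡ 185 (mod 199), t ≡ 23. Hence n ≡ 12525 + 13603·23 = 325394 (mod 2706997).

325394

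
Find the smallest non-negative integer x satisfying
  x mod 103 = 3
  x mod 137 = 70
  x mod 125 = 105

281605

The moduli are pairwise coprime; N = 103·137·125 = 1763875.
N/103 = 17125; 17125 ≡ 27 (mod 103); 27·42 ≡ 1, so inverse 42.
N/137 = 12875; 12875 ≡ 134 (mod 137); 134·91 ≡ 1, so inverse 91.
N/125 = 14111; 14111 ≡ 111 (mod 125); 111·116 ≡ 1, so inverse 116.
x ≡ 3·17125·42 + 70·12875·91 + 105·14111·116 = 256043480.
256043480 mod 1763875 = 281605.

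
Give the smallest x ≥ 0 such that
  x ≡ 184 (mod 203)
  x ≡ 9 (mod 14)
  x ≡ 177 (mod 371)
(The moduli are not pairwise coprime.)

19469

Combine the congruences pairwise.
gcd(203, 14) = 7 and 7 | (9 − 184), so the pair is consistent; merging gives x ≡ 387 (mod 406), where 406 = lcm(203, 14).
gcd(406, 371) = 7 and 7 | (177 − 387), so the pair is consistent; merging gives x ≡ 19469 (mod 21518), where 21518 = lcm(406, 371).
The solution is unique modulo lcm(203, 14, 371) = 21518.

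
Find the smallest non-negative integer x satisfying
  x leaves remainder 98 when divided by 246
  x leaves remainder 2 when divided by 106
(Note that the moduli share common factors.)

4772

gcd(246, 106) = 2 and 2 | (2 − 98), so the pair is consistent; merging gives x ≡ 4772 (mod 13038), where 13038 = lcm(246, 106).
The solution is unique modulo lcm(246, 106) = 13038.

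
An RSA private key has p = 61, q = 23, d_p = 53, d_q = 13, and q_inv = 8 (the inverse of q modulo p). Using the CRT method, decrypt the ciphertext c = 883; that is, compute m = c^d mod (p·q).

m₁ = c^(d_p) mod p: c ≡ 29 (mod 61), and 29^53 mod 61 = 21.
m₂ = c^(d_q) mod q: c ≡ 9 (mod 23), and 9^13 mod 23 = 12.
h = q_inv·(m₁ − m₂) mod p = 8·(21 − 12) mod 61 = 11.
m = m₂ + h·q = 12 + 11·23 = 265.

265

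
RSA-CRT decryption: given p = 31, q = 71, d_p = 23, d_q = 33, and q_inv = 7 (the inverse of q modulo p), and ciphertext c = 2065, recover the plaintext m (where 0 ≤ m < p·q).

1280

m₁ = c^(d_p) mod p: c ≡ 19 (mod 31), and 19^23 mod 31 = 9.
m₂ = c^(d_q) mod q: c ≡ 6 (mod 71), and 6^33 mod 71 = 2.
h = q_inv·(m₁ − m₂) mod p = 7·(9 − 2) mod 31 = 18.
m = m₂ + h·q = 2 + 18·71 = 1280.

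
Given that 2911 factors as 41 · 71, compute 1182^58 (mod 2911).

Mod 41: 1182 ≡ 34; by Fermat, exponent reduces to 58 mod 40 = 18; 34^18 ≡ 5 (mod 41).
Mod 71: 1182 ≡ 46; 46^58 ≡ 5 (mod 71).
Combine by CRT: x ≡ 5 (mod 41), x ≡ 5 (mod 71) ⇒ x ≡ 5 (mod 2911).

5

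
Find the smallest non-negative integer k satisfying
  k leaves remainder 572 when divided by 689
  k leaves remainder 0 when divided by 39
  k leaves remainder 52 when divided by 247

20553

Combine the congruences pairwise.
gcd(689, 39) = 13 and 13 | (0 − 572), so the pair is consistent; merging gives k ≡ 1950 (mod 2067), where 2067 = lcm(689, 39).
gcd(2067, 247) = 13 and 13 | (52 − 1950), so the pair is consistent; merging gives k ≡ 20553 (mod 39273), where 39273 = lcm(2067, 247).
The solution is unique modulo lcm(689, 39, 247) = 39273.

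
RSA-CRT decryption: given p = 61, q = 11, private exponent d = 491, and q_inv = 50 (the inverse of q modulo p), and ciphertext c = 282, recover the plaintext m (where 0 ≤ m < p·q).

84

d_p = d mod (p−1) = 491 mod 60 = 11; d_q = d mod (q−1) = 1.
m₁ = c^(d_p) mod p: c ≡ 38 (mod 61), and 38^11 mod 61 = 23.
m₂ = c^(d_q) mod q: c ≡ 7 (mod 11), and 7^1 mod 11 = 7.
h = q_inv·(m₁ − m₂) mod p = 50·(23 − 7) mod 61 = 7.
m = m₂ + h·q = 7 + 7·11 = 84.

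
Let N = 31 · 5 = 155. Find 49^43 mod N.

Mod 31: 49 ≡ 18; by Fermat, exponent reduces to 43 mod 30 = 13; 18^13 ≡ 20 (mod 31).
Mod 5: 49 ≡ 4; by Fermat, exponent reduces to 43 mod 4 = 3; 4^3 ≡ 4 (mod 5).
Combine by CRT: x ≡ 20 (mod 31), x ≡ 4 (mod 5) ⇒ x ≡ 144 (mod 155).

144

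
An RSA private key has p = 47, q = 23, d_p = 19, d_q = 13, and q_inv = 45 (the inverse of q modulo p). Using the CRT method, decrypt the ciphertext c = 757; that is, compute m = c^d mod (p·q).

433

m₁ = c^(d_p) mod p: c ≡ 5 (mod 47), and 5^19 mod 47 = 10.
m₂ = c^(d_q) mod q: c ≡ 21 (mod 23), and 21^13 mod 23 = 19.
h = q_inv·(m₁ − m₂) mod p = 45·(10 − 19) mod 47 = 18.
m = m₂ + h·q = 19 + 18·23 = 433.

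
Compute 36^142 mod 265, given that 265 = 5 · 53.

Mod 5: 36 ≡ 1; by Fermat, exponent reduces to 142 mod 4 = 2; 1^2 ≡ 1 (mod 5).
Mod 53: 36 ≡ 36; by Fermat, exponent reduces to 142 mod 52 = 38; 36^38 ≡ 28 (mod 53).
Combine by CRT: x ≡ 1 (mod 5), x ≡ 28 (mod 53) ⇒ x ≡ 81 (mod 265).

81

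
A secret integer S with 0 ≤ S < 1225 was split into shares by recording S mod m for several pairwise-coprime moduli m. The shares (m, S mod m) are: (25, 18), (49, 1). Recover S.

Combine the congruences pairwise.
From S ≡ 18 (mod 25) write S = 18 + 25t. Substituting into S ≡ 1 (mod 49) gives 25t ≡ 32 (mod 49), and since 25⁻¹ ≡ 2 (mod 49), t ≡ 15. Hence S ≡ 18 + 25·15 = 393 (mod 1225).

393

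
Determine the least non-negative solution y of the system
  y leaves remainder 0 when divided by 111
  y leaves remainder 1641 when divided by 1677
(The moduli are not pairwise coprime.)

4995

gcd(111, 1677) = 3 and 3 | (1641 − 0), so the pair is consistent; merging gives y ≡ 4995 (mod 62049), where 62049 = lcm(111, 1677).
The solution is unique modulo lcm(111, 1677) = 62049.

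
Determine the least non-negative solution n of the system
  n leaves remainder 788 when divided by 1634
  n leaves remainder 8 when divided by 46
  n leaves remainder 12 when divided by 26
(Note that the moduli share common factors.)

41638

gcd(1634, 46) = 2 and 2 | (8 − 788), so the pair is consistent; merging gives n ≡ 4056 (mod 37582), where 37582 = lcm(1634, 46).
gcd(37582, 26) = 2 and 2 | (12 − 4056), so the pair is consistent; merging gives n ≡ 41638 (mod 488566), where 488566 = lcm(37582, 26).
The solution is unique modulo lcm(1634, 46, 26) = 488566.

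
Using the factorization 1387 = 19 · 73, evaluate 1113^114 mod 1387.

210

Mod 19: 1113 ≡ 11; by Fermat, exponent reduces to 114 mod 18 = 6; 11^6 ≡ 1 (mod 19).
Mod 73: 1113 ≡ 18; by Fermat, exponent reduces to 114 mod 72 = 42; 18^42 ≡ 64 (mod 73).
Combine by CRT: x ≡ 1 (mod 19), x ≡ 64 (mod 73) ⇒ x ≡ 210 (mod 1387).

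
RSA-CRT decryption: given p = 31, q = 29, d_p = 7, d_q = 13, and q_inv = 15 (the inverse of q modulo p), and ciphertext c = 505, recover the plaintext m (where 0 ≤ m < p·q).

m₁ = c^(d_p) mod p: c ≡ 9 (mod 31), and 9^7 mod 31 = 10.
m₂ = c^(d_q) mod q: c ≡ 12 (mod 29), and 12^13 mod 29 = 12.
h = q_inv·(m₁ − m₂) mod p = 15·(10 − 12) mod 31 = 1.
m = m₂ + h·q = 12 + 1·29 = 41.

41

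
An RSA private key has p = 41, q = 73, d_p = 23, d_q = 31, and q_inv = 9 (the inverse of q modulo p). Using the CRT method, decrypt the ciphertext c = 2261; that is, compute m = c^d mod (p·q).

m₁ = c^(d_p) mod p: c ≡ 6 (mod 41), and 6^23 mod 41 = 30.
m₂ = c^(d_q) mod q: c ≡ 71 (mod 73), and 71^31 mod 73 = 57.
h = q_inv·(m₁ − m₂) mod p = 9·(30 − 57) mod 41 = 3.
m = m₂ + h·q = 57 + 3·73 = 276.

276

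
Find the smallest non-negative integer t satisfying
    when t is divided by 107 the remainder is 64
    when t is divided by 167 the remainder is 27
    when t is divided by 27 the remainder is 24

247020

The moduli are pairwise coprime; N = 107·167·27 = 482463.
N/107 = 4509; 4509 ≡ 15 (mod 107); 15·50 ≡ 1, so inverse 50.
N/167 = 2889; 2889 ≡ 50 (mod 167); 50·157 ≡ 1, so inverse 157.
N/27 = 17869; 17869 ≡ 22 (mod 27); 22·16 ≡ 1, so inverse 16.
t ≡ 64·4509·50 + 27·2889·157 + 24·17869·16 = 33536967.
33536967 mod 482463 = 247020.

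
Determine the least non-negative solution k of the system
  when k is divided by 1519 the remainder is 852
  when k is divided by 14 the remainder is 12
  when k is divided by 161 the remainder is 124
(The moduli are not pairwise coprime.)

13004

gcd(1519, 14) = 7 and 7 | (12 − 852), so the pair is consistent; merging gives k ≡ 852 (mod 3038), where 3038 = lcm(1519, 14).
gcd(3038, 161) = 7 and 7 | (124 − 852), so the pair is consistent; merging gives k ≡ 13004 (mod 69874), where 69874 = lcm(3038, 161).
The solution is unique modulo lcm(1519, 14, 161) = 69874.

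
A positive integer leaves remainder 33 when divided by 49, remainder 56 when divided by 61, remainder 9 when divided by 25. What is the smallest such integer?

62459

From t ≡ 33 (mod 49) write t = 33 + 49s. Substituting into t ≡ 56 (mod 61) gives 49s ≡ 23 (mod 61), and since 49⁻¹ ≡ 5 (mod 61), s ≡ 54. Hence t ≡ 33 + 49·54 = 2679 (mod 2989).
From t ≡ 2679 (mod 2989) write t = 2679 + 2989s. Substituting into t ≡ 9 (mod 25) gives 2989s ≡ 5 (mod 25), and since 14⁻¹ ≡ 9 (mod 25), s ≡ 20. Hence t ≡ 2679 + 2989·20 = 62459 (mod 74725).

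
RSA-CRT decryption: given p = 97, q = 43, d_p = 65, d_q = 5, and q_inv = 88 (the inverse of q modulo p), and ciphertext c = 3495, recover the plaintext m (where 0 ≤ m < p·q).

765

m₁ = c^(d_p) mod p: c ≡ 3 (mod 97), and 3^65 mod 97 = 86.
m₂ = c^(d_q) mod q: c ≡ 12 (mod 43), and 12^5 mod 43 = 34.
h = q_inv·(m₁ − m₂) mod p = 88·(86 − 34) mod 97 = 17.
m = m₂ + h·q = 34 + 17·43 = 765.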